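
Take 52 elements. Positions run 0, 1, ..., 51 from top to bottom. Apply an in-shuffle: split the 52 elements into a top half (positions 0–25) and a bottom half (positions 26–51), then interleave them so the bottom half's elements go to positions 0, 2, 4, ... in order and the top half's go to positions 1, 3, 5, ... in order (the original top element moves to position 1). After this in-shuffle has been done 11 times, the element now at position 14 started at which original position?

1

Work backwards from position 14, undoing one in-shuffle at a time:
14 ← 33 ← 16 ← 34 ← 43 ← 21 ← 10 ← 31 ← 15 ← 7 ← 3 ← 1
So the element now at position 14 started at position 1.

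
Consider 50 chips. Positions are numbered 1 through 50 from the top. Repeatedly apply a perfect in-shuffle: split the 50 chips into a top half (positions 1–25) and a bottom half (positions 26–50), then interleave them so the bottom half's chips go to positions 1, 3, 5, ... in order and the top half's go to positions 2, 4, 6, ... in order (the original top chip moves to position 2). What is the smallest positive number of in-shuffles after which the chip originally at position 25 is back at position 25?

8

Follow position 25 under repeated in-shuffles:
25 → 50 → 49 → 47 → 43 → 35 → 19 → 38 → 25
It first returns after 8 in-shuffles.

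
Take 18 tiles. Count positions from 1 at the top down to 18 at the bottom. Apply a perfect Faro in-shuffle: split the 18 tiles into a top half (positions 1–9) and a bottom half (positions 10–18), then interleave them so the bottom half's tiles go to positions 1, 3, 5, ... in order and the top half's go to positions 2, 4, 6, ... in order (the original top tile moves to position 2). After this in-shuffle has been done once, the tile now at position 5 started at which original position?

12

Work backwards from position 5, undoing one in-shuffle at a time:
5 ← 12
So the tile now at position 5 started at position 12.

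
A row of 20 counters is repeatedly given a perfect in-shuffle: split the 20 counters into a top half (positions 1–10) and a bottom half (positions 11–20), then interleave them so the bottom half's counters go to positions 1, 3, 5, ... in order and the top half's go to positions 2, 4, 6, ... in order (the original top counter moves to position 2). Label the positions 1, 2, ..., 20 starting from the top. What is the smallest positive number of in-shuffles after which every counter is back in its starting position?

6

The in-shuffle permutes the 20 positions with cycle lengths [2, 3, 3, 6, 6].
Every counter is home exactly when every cycle has completed a whole number of laps, i.e. after lcm(2, 3, 6) = 6 in-shuffles.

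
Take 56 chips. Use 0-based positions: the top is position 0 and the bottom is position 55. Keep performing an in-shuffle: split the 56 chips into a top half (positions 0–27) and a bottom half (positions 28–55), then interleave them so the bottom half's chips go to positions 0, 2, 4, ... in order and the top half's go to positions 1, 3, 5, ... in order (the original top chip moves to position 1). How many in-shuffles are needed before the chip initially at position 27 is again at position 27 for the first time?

18

Follow position 27 under repeated in-shuffles:
27 → 55 → 54 → 52 → 48 → 40 → 24 → 49 → 42 → 28 → 0 → 1 → 3 → 7 → 15 → 31 → 6 → 13 → 27
It first returns after 18 in-shuffles.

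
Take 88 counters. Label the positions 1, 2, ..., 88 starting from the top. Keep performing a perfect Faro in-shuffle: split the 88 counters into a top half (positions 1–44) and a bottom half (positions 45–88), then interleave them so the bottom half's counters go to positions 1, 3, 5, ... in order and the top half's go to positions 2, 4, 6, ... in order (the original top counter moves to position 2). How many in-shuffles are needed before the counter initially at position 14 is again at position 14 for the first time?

Follow position 14 under repeated in-shuffles:
14 → 28 → 56 → 23 → 46 → 3 → 6 → 12 → 24 → 48 → 7 → 14
It first returns after 11 in-shuffles.

11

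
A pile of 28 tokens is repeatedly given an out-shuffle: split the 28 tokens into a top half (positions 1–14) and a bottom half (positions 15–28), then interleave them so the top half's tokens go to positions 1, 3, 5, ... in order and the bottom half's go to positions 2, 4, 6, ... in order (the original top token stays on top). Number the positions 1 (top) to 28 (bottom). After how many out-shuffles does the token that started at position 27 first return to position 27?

Follow position 27 under repeated out-shuffles:
27 → 26 → 24 → 20 → 12 → 23 → 18 → 8 → 15 → 2 → 3 → 5 → 9 → 17 → 6 → 11 → 21 → 14 → 27
It first returns after 18 out-shuffles.

18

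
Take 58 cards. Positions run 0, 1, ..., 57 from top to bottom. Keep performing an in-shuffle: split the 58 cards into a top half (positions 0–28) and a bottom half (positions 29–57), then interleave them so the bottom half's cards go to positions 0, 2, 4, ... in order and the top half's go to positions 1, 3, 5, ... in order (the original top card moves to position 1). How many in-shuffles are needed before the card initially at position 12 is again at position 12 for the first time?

Follow position 12 under repeated in-shuffles:
12 → 25 → 51 → 44 → 30 → 2 → 5 → 11 → ... → 12 (length 58)
It first returns after 58 in-shuffles.

58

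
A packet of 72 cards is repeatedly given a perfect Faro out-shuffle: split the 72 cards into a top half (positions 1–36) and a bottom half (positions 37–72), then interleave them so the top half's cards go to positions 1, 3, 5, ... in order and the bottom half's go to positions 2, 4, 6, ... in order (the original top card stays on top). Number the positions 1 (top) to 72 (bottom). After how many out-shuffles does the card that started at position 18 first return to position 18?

35

Follow position 18 under repeated out-shuffles:
18 → 35 → 69 → 66 → 60 → 48 → 24 → 47 → ... → 18 (length 35)
It first returns after 35 out-shuffles.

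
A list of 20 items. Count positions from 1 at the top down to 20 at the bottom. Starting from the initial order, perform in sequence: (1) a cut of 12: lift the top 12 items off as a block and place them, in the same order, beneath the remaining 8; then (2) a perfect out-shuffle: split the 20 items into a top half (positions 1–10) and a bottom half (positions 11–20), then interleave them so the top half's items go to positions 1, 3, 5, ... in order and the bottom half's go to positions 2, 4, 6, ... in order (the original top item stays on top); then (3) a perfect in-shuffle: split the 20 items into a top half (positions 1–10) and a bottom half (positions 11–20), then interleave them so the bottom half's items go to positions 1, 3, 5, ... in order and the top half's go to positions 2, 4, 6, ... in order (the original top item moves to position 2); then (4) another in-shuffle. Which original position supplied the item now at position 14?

Undo the operations in reverse order, starting from position 14:
  undo op 4 (in-shuffle, from top half): 14 ← 7
  undo op 3 (in-shuffle, from bottom half): 7 ← 14
  undo op 2 (out-shuffle, from bottom half): 14 ← 17
  undo op 1 (cut 12): 17 ← 9
So the item at position 14 came from original position 9.

9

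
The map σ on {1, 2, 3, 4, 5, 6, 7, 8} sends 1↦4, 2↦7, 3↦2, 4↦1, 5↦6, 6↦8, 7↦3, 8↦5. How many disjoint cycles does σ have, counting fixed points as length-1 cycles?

Cycle decomposition: (1 4) (2 7 3) (5 6 8).
3 cycles.

3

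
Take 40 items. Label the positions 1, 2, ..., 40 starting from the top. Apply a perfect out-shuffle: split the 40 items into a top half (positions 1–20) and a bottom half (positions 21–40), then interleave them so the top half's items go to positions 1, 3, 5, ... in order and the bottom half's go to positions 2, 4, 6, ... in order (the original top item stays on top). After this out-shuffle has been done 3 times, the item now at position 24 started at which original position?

Work backwards from position 24, undoing one out-shuffle at a time:
24 ← 32 ← 36 ← 38
So the item now at position 24 started at position 38.

38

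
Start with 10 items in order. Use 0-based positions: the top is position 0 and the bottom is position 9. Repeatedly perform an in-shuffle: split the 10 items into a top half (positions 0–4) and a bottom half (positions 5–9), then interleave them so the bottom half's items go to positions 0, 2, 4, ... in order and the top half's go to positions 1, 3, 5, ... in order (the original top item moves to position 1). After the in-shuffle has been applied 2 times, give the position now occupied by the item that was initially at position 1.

Track the item's position through each in-shuffle:
1 → 3 → 7

7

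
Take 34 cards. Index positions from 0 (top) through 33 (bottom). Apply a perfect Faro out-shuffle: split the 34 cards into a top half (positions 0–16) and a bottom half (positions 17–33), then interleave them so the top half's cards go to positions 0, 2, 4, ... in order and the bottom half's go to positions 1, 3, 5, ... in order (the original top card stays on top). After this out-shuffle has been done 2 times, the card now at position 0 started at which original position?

Work backwards from position 0, undoing one out-shuffle at a time:
0 ← 0 ← 0
So the card now at position 0 started at position 0.

0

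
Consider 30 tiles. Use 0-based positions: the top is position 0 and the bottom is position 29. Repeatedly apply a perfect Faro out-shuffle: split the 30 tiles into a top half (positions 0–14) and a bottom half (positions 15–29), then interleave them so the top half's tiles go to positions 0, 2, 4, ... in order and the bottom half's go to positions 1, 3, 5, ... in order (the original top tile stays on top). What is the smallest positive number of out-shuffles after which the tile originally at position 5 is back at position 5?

28

Follow position 5 under repeated out-shuffles:
5 → 10 → 20 → 11 → 22 → 15 → 1 → 2 → ... → 5 (length 28)
It first returns after 28 out-shuffles.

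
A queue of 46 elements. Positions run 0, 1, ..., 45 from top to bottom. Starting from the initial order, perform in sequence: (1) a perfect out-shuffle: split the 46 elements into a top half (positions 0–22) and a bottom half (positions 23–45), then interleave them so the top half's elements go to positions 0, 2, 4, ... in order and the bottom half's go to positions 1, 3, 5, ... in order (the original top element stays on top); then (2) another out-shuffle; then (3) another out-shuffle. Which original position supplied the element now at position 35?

Undo the operations in reverse order, starting from position 35:
  undo op 3 (out-shuffle, from bottom half): 35 ← 40
  undo op 2 (out-shuffle, from top half): 40 ← 20
  undo op 1 (out-shuffle, from top half): 20 ← 10
So the element at position 35 came from original position 10.

10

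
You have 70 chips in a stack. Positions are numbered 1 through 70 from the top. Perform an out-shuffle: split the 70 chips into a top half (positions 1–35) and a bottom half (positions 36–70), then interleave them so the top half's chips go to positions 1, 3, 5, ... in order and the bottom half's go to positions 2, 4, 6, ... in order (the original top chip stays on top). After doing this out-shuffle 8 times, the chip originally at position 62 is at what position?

23

Track the chip's position through each out-shuffle:
62 → 54 → 38 → 6 → 11 → 21 → 41 → 12 → 23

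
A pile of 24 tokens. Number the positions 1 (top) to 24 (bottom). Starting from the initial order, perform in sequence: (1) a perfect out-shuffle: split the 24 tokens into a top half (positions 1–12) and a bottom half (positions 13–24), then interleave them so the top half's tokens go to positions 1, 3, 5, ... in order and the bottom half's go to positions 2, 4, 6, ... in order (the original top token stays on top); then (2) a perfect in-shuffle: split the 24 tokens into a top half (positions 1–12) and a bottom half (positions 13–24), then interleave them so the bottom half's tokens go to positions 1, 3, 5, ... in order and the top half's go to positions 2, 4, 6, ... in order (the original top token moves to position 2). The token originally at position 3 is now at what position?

10

Track the token from position 3 forward through each operation:
  after op 1 (out-shuffle): 3 → 5
  after op 2 (in-shuffle): 5 → 10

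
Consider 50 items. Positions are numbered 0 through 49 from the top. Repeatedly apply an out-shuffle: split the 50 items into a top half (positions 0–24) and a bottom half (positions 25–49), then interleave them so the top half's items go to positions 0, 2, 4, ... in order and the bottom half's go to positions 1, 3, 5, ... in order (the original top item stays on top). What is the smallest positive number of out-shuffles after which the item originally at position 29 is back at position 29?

Follow position 29 under repeated out-shuffles:
29 → 9 → 18 → 36 → 23 → 46 → 43 → 37 → ... → 29 (length 21)
It first returns after 21 out-shuffles.

21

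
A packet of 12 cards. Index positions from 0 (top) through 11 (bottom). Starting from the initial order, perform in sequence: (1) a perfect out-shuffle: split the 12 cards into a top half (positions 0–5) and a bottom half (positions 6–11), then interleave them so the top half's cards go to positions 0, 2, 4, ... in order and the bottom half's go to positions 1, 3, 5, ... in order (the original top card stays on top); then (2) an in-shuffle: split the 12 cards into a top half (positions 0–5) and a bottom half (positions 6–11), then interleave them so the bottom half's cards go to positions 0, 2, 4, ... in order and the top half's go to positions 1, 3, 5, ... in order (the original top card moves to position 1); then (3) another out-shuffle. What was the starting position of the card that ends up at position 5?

Undo the operations in reverse order, starting from position 5:
  undo op 3 (out-shuffle, from bottom half): 5 ← 8
  undo op 2 (in-shuffle, from bottom half): 8 ← 10
  undo op 1 (out-shuffle, from top half): 10 ← 5
So the card at position 5 came from original position 5.

5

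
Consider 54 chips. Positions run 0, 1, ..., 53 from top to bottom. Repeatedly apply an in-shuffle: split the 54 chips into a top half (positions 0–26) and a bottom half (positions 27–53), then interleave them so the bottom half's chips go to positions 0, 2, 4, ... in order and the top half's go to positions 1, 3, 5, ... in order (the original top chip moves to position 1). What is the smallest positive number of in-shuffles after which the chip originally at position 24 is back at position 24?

Follow position 24 under repeated in-shuffles:
24 → 49 → 44 → 34 → 14 → 29 → 4 → 9 → 19 → 39 → 24
It first returns after 10 in-shuffles.

10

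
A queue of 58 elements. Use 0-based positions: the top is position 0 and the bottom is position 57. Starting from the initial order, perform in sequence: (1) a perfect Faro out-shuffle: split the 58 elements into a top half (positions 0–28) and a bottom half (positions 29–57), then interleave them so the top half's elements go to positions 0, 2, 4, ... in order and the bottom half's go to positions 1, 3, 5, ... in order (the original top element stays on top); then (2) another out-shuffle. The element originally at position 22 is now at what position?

31

Track the element from position 22 forward through each operation:
  after op 1 (out-shuffle): 22 → 44
  after op 2 (out-shuffle): 44 → 31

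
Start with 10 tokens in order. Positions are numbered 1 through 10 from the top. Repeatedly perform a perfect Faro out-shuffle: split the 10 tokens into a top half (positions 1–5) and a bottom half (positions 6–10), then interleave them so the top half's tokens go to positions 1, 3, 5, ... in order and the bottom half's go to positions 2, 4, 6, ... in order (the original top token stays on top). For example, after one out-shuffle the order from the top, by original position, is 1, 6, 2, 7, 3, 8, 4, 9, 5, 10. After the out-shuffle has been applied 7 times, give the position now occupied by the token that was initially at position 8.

Track the token's position through each out-shuffle:
8 → 6 → 2 → 3 → 5 → 9 → 8 → 6

6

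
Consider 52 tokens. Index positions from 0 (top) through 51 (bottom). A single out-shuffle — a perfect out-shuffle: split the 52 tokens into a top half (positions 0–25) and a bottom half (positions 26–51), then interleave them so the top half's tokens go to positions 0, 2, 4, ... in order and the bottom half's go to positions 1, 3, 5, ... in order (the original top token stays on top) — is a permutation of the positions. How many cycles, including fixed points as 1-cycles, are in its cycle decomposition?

9

Trace each unvisited position around until it returns:
(0) (1 2 4 8 16 32 13 26) (3 6 12 24 48 45 39 27) (5 10 20 40 29 7 14 28) (9 18 36 21 42 33 15 30) (11 22 44 37 23 46 41 31) (17 34) (19 38 25 50 49 47 43 35) ... plus 1 more
9 cycles in total.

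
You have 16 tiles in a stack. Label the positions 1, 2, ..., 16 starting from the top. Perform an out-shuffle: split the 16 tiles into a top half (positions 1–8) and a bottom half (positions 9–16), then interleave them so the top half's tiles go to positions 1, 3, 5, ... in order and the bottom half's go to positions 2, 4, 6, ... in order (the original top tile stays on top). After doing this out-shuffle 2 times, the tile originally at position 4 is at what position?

13

Track the tile's position through each out-shuffle:
4 → 7 → 13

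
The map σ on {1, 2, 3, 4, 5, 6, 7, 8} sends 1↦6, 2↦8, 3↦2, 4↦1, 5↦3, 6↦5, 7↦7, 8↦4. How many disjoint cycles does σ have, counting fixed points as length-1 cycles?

Cycle decomposition: (1 6 5 3 2 8 4) (7).
2 cycles.

2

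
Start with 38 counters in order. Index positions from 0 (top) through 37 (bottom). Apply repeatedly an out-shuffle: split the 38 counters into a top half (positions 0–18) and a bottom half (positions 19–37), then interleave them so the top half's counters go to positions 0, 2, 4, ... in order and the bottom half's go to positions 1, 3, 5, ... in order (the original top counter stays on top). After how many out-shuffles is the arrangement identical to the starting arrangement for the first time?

36

The out-shuffle permutes the 38 positions with cycle lengths [1, 1, 36].
Every counter is home exactly when every cycle has completed a whole number of laps, i.e. after lcm(1, 36) = 36 out-shuffles.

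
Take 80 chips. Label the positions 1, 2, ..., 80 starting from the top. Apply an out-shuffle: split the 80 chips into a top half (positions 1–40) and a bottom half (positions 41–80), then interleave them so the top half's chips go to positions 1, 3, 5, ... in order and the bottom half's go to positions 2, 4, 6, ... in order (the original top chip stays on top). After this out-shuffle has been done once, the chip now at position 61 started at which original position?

31

Work backwards from position 61, undoing one out-shuffle at a time:
61 ← 31
So the chip now at position 61 started at position 31.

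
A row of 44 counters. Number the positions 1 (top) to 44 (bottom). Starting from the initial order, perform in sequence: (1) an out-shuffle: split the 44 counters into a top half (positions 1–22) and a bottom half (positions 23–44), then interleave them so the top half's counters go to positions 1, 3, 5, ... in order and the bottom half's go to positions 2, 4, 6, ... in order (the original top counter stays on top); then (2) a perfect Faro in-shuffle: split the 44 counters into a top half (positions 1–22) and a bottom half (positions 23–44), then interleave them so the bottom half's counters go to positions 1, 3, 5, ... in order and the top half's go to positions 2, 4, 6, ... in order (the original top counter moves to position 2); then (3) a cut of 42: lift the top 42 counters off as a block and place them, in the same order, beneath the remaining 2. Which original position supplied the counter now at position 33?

41

Undo the operations in reverse order, starting from position 33:
  undo op 3 (cut 42): 33 ← 31
  undo op 2 (in-shuffle, from bottom half): 31 ← 38
  undo op 1 (out-shuffle, from bottom half): 38 ← 41
So the counter at position 33 came from original position 41.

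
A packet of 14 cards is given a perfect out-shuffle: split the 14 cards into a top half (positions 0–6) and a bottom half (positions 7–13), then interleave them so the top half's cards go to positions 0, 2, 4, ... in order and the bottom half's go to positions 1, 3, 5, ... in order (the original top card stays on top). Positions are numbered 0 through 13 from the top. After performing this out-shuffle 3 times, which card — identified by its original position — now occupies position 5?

12

Work backwards from position 5, undoing one out-shuffle at a time:
5 ← 9 ← 11 ← 12
So the card now at position 5 started at position 12.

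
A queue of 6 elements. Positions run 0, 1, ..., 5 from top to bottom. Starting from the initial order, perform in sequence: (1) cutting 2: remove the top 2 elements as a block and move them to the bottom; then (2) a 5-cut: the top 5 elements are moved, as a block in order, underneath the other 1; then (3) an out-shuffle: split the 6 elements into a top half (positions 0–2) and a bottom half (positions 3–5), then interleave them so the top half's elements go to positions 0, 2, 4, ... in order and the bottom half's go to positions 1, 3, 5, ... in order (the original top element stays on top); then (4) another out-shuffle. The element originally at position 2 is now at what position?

Track the element from position 2 forward through each operation:
  after op 1 (cut 2): 2 → 0
  after op 2 (cut 5): 0 → 1
  after op 3 (out-shuffle): 1 → 2
  after op 4 (out-shuffle): 2 → 4

4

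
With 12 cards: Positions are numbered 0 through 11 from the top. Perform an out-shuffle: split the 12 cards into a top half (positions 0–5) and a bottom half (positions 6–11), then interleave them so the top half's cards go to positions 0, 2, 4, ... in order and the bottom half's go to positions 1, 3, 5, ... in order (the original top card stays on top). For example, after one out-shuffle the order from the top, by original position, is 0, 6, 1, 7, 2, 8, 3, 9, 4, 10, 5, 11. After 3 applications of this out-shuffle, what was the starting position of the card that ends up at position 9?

8

Work backwards from position 9, undoing one out-shuffle at a time:
9 ← 10 ← 5 ← 8
So the card now at position 9 started at position 8.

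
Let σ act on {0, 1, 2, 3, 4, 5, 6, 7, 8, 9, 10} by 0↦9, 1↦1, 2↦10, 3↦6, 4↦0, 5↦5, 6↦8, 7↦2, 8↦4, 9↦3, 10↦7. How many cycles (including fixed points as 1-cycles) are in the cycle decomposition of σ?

Cycle decomposition: (0 9 3 6 8 4) (1) (2 10 7) (5).
4 cycles.

4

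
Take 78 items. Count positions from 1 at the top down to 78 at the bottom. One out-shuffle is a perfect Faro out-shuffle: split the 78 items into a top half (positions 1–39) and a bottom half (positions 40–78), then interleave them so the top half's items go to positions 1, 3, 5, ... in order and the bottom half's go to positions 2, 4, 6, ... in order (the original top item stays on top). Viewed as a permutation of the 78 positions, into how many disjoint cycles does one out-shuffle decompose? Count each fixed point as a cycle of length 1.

Trace each unvisited position around until it returns:
(1) (2 3 5 9 17 33 ... len 30) (4 7 13 25 49 20 ... len 30) (8 15 29 57 36 71 64 50 22 43) (12 23 45) (34 67 56) (78)
7 cycles in total.

7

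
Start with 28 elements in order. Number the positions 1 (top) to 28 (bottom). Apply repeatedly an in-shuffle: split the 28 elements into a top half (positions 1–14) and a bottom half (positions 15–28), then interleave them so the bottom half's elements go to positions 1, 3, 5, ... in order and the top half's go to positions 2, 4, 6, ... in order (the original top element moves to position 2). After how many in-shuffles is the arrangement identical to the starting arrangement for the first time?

The in-shuffle permutes the 28 positions with cycle lengths [28].
Every element is home exactly when every cycle has completed a whole number of laps, i.e. after lcm(28) = 28 in-shuffles.

28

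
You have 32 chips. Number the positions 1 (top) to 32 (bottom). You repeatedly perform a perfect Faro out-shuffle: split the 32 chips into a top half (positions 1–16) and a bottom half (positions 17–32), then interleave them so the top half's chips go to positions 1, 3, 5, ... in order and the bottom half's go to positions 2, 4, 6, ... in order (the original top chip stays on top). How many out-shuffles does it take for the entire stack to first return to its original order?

The out-shuffle permutes the 32 positions with cycle lengths [1, 1, 5, 5, 5, 5, 5, 5].
Every chip is home exactly when every cycle has completed a whole number of laps, i.e. after lcm(1, 5) = 5 out-shuffles.

5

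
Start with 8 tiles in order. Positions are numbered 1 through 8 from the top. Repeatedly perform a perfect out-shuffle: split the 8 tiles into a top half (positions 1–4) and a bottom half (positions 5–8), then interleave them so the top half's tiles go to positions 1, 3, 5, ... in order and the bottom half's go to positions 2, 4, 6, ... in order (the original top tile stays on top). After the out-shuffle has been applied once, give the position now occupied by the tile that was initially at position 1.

1

Position 1 is a fixed point of every out-shuffle, so the tile never moves.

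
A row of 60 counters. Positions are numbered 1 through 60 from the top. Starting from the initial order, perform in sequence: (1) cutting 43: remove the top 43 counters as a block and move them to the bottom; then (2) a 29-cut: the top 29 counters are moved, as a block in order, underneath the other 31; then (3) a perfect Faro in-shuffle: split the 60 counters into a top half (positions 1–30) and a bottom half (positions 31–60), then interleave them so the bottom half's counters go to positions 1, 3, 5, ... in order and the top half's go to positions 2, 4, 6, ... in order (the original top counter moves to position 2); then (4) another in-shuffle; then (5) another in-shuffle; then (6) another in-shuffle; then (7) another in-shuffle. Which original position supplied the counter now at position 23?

8

Undo the operations in reverse order, starting from position 23:
  undo op 7 (in-shuffle, from bottom half): 23 ← 42
  undo op 6 (in-shuffle, from top half): 42 ← 21
  undo op 5 (in-shuffle, from bottom half): 21 ← 41
  undo op 4 (in-shuffle, from bottom half): 41 ← 51
  undo op 3 (in-shuffle, from bottom half): 51 ← 56
  undo op 2 (cut 29): 56 ← 25
  undo op 1 (cut 43): 25 ← 8
So the counter at position 23 came from original position 8.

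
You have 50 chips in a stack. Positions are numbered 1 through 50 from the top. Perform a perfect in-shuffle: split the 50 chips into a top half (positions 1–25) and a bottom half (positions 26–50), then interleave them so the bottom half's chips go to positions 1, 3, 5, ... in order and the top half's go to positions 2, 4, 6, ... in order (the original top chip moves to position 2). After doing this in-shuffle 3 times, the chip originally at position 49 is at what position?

35

Track the chip's position through each in-shuffle:
49 → 47 → 43 → 35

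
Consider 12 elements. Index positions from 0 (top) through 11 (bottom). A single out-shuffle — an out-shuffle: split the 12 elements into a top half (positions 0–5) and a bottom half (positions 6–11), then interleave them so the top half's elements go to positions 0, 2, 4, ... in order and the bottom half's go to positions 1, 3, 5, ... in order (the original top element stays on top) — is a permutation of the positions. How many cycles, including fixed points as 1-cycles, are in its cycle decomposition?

3

Trace each unvisited position around until it returns:
(0) (1 2 4 8 5 10 9 7 3 6) (11)
3 cycles in total.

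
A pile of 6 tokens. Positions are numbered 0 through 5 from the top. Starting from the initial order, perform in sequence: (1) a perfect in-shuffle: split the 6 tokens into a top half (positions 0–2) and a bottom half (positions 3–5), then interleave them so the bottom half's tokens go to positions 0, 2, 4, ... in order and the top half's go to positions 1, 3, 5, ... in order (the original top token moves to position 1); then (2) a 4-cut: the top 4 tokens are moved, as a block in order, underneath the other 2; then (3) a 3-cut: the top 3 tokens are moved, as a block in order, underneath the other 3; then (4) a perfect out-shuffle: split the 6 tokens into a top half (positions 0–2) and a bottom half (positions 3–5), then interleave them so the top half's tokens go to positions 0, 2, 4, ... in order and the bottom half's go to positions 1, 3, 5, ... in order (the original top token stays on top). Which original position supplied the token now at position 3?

Undo the operations in reverse order, starting from position 3:
  undo op 4 (out-shuffle, from bottom half): 3 ← 4
  undo op 3 (cut 3): 4 ← 1
  undo op 2 (cut 4): 1 ← 5
  undo op 1 (in-shuffle, from top half): 5 ← 2
So the token at position 3 came from original position 2.

2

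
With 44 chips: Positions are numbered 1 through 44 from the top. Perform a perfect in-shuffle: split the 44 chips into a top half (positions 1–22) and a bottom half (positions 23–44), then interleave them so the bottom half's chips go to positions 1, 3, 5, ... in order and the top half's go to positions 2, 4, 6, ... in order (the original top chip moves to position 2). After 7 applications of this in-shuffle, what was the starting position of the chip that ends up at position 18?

Work backwards from position 18, undoing one in-shuffle at a time:
18 ← 9 ← 27 ← 36 ← 18 ← 9 ← 27 ← 36
So the chip now at position 18 started at position 36.

36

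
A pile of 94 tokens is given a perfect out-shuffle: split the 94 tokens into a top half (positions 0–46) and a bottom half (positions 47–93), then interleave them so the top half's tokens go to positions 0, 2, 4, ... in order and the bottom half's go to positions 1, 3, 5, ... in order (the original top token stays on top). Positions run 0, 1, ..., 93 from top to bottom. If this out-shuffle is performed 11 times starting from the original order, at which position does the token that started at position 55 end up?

17

Track the token's position through each out-shuffle:
55 → 17 → 34 → 68 → 43 → 86 → 79 → 65 → 37 → 74 → 55 → 17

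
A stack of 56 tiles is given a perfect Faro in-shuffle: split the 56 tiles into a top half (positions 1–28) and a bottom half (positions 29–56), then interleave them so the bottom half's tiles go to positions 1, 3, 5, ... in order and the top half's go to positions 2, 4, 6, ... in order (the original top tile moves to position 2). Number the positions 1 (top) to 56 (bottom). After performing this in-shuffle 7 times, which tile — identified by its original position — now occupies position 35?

Work backwards from position 35, undoing one in-shuffle at a time:
35 ← 46 ← 23 ← 40 ← 20 ← 10 ← 5 ← 31
So the tile now at position 35 started at position 31.

31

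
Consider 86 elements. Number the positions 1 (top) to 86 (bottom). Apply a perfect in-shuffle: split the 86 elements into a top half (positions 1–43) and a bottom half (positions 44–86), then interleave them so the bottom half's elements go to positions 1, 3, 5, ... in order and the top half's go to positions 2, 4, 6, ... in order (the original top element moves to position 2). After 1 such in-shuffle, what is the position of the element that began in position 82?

77

Track the element's position through each in-shuffle:
82 → 77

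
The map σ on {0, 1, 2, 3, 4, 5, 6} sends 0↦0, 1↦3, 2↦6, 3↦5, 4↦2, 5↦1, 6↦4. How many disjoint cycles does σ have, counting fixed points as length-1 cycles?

3

Cycle decomposition: (0) (1 3 5) (2 6 4).
3 cycles.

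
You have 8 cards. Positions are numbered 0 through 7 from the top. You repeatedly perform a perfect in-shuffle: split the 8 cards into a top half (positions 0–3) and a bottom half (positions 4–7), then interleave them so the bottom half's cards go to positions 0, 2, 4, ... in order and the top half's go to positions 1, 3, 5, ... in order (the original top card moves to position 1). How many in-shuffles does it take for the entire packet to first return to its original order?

6

The in-shuffle permutes the 8 positions with cycle lengths [2, 6].
Every card is home exactly when every cycle has completed a whole number of laps, i.e. after lcm(2, 6) = 6 in-shuffles.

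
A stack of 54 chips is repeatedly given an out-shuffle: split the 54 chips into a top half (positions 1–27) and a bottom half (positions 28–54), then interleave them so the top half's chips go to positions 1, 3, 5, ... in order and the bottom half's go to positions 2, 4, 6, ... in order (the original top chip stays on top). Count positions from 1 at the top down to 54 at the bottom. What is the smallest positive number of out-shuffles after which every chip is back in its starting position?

The out-shuffle permutes the 54 positions with cycle lengths [1, 1, 52].
Every chip is home exactly when every cycle has completed a whole number of laps, i.e. after lcm(1, 52) = 52 out-shuffles.

52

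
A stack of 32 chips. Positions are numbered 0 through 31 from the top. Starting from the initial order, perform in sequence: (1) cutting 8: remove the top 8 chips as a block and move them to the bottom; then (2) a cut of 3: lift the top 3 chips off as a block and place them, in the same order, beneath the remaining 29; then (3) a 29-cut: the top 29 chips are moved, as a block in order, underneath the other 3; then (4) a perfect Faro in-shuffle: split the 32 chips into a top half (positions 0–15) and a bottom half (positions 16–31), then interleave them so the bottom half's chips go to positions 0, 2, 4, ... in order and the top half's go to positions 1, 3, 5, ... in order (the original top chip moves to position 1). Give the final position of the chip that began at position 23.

31

Track the chip from position 23 forward through each operation:
  after op 1 (cut 8): 23 → 15
  after op 2 (cut 3): 15 → 12
  after op 3 (cut 29): 12 → 15
  after op 4 (in-shuffle): 15 → 31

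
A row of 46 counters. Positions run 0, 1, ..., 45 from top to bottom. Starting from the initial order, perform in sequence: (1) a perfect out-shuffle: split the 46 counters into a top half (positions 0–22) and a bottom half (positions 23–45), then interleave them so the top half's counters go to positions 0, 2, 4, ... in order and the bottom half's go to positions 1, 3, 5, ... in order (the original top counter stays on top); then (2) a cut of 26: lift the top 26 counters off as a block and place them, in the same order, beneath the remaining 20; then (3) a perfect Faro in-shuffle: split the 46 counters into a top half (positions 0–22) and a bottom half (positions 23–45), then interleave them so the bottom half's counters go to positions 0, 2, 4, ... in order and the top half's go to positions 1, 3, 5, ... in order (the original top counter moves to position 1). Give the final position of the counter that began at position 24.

0

Track the counter from position 24 forward through each operation:
  after op 1 (out-shuffle): 24 → 3
  after op 2 (cut 26): 3 → 23
  after op 3 (in-shuffle): 23 → 0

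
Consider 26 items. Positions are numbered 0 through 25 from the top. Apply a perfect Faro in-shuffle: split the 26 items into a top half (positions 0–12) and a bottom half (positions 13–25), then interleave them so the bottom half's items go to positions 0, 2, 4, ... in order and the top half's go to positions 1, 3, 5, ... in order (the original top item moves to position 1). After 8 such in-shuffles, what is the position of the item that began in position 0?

Track the item's position through each in-shuffle:
0 → 1 → 3 → 7 → 15 → 4 → 9 → 19 → 12

12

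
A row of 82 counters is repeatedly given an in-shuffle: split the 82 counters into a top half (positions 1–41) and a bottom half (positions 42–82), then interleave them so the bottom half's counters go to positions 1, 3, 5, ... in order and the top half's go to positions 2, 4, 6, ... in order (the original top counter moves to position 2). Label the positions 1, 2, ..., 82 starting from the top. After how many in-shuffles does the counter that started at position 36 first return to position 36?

82

Follow position 36 under repeated in-shuffles:
36 → 72 → 61 → 39 → 78 → 73 → 63 → 43 → ... → 36 (length 82)
It first returns after 82 in-shuffles.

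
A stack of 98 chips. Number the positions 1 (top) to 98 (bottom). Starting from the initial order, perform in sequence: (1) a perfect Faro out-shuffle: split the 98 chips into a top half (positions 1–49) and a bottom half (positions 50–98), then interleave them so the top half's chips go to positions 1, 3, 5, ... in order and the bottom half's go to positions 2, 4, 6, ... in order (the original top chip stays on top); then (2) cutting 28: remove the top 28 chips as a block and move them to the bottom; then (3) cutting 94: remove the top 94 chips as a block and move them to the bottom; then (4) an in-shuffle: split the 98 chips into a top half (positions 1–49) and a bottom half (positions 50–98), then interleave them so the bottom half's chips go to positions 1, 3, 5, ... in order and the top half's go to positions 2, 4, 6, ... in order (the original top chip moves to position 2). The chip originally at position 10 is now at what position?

87

Track the chip from position 10 forward through each operation:
  after op 1 (out-shuffle): 10 → 19
  after op 2 (cut 28): 19 → 89
  after op 3 (cut 94): 89 → 93
  after op 4 (in-shuffle): 93 → 87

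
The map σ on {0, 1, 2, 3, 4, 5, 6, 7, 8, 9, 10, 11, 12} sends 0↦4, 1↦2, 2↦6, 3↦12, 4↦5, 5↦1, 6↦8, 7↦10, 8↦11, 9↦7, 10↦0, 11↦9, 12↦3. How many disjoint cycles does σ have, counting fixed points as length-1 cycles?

2

Cycle decomposition: (0 4 5 1 2 6 8 11 9 7 10) (3 12).
2 cycles.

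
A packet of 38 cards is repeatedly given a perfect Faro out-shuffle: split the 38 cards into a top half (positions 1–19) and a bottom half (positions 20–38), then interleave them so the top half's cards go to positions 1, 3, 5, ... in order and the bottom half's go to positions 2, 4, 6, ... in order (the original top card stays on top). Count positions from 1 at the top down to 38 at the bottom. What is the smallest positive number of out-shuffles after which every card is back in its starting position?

The out-shuffle permutes the 38 positions with cycle lengths [1, 1, 36].
Every card is home exactly when every cycle has completed a whole number of laps, i.e. after lcm(1, 36) = 36 out-shuffles.

36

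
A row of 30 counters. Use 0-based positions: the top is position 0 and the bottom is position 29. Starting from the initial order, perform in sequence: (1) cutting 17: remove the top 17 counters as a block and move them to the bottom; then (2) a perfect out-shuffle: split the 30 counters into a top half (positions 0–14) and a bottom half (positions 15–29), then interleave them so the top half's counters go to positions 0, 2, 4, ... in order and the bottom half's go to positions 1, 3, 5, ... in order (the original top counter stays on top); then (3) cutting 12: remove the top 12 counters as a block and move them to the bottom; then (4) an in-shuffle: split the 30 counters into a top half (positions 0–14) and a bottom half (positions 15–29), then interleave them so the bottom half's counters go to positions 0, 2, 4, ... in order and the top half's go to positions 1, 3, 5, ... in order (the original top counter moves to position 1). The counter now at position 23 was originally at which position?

13

Undo the operations in reverse order, starting from position 23:
  undo op 4 (in-shuffle, from top half): 23 ← 11
  undo op 3 (cut 12): 11 ← 23
  undo op 2 (out-shuffle, from bottom half): 23 ← 26
  undo op 1 (cut 17): 26 ← 13
So the counter at position 23 came from original position 13.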